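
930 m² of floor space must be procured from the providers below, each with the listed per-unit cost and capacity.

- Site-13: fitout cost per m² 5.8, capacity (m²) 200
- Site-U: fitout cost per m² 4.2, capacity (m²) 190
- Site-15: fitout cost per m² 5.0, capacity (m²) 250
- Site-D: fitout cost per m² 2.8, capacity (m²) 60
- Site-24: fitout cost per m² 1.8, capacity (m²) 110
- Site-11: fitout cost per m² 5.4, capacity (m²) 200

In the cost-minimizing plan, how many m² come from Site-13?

120

Cheapest first:
Site-24 at 1.8: take all 110 m² — 820 still needed.
Site-D (2.8): use full 60 — 760 m² to go.
Site-U (4.2): use full 190 — 570 m² to go.
Site-15 at 5.0: take all 250 m² — 320 still needed.
Take 200 from Site-11 at 5.4 — need 120 more.
Take 120 from Site-13 at 5.8 to finish.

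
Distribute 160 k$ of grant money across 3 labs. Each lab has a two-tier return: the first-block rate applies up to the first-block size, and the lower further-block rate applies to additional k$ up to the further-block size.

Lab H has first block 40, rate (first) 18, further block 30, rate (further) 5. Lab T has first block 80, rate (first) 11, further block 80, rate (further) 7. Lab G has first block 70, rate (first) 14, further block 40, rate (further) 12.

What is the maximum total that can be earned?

Order all 6 blocks by rate: Lab H/first 18 > Lab G/first 14 > Lab G/second 12 > Lab T/first 11 > Lab T/second 7 > Lab H/second 5.
Fill Lab H first block (40 at 18) ; 120 left.
Fill Lab G first block (70 at 14) ; 50 left.
Lab G second at 12: fill all 40 ; 10 left.
10 remain; put them into Lab T first at 11.
Total = 18×40 + 14×70 + 12×40 + 11×10 = 2290.

2290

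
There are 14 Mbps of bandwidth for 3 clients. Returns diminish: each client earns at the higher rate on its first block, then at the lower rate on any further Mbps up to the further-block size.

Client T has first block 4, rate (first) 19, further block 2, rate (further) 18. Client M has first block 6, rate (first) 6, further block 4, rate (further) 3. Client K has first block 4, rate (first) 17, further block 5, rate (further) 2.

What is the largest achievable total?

Rank every tier by rate: Client T/first 19 > Client T/second 18 > Client K/first 17 > Client M/first 6 > Client M/second 3 > Client K/second 2.
Fill Client T first block (4 at 19) — 10 left.
Fill Client T second block (2 at 18) — 8 left.
Fill Client K first block (4 at 17) — 4 left.
Client M first at 6: only 4 left, fill 4.
Total = 19×4 + 18×2 + 17×4 + 6×4 = 204.

204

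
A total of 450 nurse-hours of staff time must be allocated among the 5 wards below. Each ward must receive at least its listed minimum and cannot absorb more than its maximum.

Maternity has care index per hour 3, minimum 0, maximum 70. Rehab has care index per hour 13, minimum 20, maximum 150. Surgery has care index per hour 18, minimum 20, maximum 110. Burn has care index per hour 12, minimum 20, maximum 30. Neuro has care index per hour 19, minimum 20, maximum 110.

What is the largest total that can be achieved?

6530

Meeting every minimum uses 0+20+20+20+20 = 80 nurse-hours, leaving 370.
Highest care index per hour first: Neuro 19 > Surgery 18 > Rehab 13 > Burn 12 > Maternity 3.
Neuro: +90 to 110 (cap) ; 280 left.
Surgery takes 90 more to reach its cap of 110 ; 190 left.
Give Rehab 130 more to hit its cap of 150 ; 60 left.
Give Burn 10 more to hit its cap of 30 ; 50 left.
Maternity has room for 70 more but only 50 remain, so it gets 50.
Total = 3×50 + 13×150 + 18×110 + 12×30 + 19×110 = 6530.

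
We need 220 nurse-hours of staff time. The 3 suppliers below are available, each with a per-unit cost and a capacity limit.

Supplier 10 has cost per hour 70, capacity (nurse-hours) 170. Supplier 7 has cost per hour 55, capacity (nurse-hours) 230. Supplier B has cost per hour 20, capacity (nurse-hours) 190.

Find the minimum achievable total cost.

5450

Cheapest first:
Supplier B at 20: take all 190 nurse-hours — 30 still needed.
Supplier 7 (55): take the remaining 30 — done.
Supplier 10: unused.
Cost = 190×20 + 30×55 = 5450.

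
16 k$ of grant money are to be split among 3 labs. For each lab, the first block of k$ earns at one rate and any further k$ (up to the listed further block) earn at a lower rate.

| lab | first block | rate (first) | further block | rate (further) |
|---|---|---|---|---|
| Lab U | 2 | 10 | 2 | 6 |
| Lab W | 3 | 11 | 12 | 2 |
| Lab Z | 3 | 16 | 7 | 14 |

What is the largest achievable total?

Treat each block as its own option and order by rate: Lab Z/T1 16 > Lab Z/T2 14 > Lab W/T1 11 > Lab U/T1 10 > Lab U/T2 6 > Lab W/T2 2.
Lab Z T1 at 16: fill all 3 → 13 left.
Fill Lab Z T2 block (7 at 14) → 6 left.
Fill Lab W T1 block (3 at 11) → 3 left.
Lab U/T1 (10): +2 → 1 left.
Lab U/T2: +1 of 2 at 6; pool empty.
Total = 16×3 + 14×7 + 11×3 + 10×2 + 6×1 = 205.

205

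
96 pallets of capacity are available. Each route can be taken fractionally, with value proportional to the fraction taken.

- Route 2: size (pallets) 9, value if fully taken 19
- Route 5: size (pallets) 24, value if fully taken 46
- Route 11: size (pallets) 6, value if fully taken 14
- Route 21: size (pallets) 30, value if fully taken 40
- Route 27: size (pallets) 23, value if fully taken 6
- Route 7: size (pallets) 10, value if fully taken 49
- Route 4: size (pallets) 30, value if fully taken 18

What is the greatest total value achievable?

178.2

Rank by value-to-size ratio: Route 7 49/10≈4.9, Route 11 14/6≈2.33, Route 2 19/9≈2.11, Route 5 46/24≈1.92, Route 21 40/30≈1.33, Route 4 18/30≈0.6, Route 27 6/23≈0.261.
Route 7: take in full, 10 pallets for value 49 ; 86 left.
Route 11: take in full, 6 pallets for value 14 ; 80 left.
All 9 pallets of Route 2 fit (value 19) ; 71 remain.
All 24 pallets of Route 5 fit (value 46) ; 47 remain.
Route 21: take in full, 30 pallets for value 40 ; 17 left.
Fill the last 17 pallets with part of Route 4: 17/30 of it earns 10.2.
Total value = 178.2.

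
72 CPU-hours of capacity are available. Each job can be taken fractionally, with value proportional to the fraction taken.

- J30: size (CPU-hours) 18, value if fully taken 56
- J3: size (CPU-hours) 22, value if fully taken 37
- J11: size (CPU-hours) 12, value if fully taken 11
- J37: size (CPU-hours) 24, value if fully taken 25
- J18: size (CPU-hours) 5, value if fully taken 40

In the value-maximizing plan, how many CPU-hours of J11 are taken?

Sort by value density: J18 40/5≈8, J30 56/18≈3.11, J3 37/22≈1.68, J37 25/24≈1.04, J11 11/12≈0.917.
J18: take in full, 5 CPU-hours for value 40 → 67 left.
Take all of J30 (18 CPU-hours, value 56) → 49 CPU-hours left.
All 22 CPU-hours of J3 fit (value 37) → 27 remain.
All 24 CPU-hours of J37 fit (value 25) → 3 remain.
Only 3 CPU-hours remain; take 3/12 of J11 for value 11×3/12 = 2.75.

3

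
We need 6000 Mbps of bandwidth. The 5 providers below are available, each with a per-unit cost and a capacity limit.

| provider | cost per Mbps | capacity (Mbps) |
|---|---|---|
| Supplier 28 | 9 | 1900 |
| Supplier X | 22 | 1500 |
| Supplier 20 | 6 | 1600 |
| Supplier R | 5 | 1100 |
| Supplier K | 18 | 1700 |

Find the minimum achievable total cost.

Use providers in increasing cost order.
Take 1100 from Supplier R at 5 → need 4900 more.
Supplier 20 (6): use full 1600 → 3300 Mbps to go.
Take 1900 from Supplier 28 at 9 → need 1400 more.
Supplier K (18): take the remaining 1400 → done.
Supplier X: unused.
Cost = 1100×5 + 1600×6 + 1900×9 + 1400×18 = 57400.

57400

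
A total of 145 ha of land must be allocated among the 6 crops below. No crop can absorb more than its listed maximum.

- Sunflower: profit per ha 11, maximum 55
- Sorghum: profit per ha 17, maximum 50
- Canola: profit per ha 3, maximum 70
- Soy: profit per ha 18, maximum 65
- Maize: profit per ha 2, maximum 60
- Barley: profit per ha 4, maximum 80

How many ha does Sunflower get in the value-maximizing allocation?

Highest profit per ha first: Soy 18 > Sorghum 17 > Sunflower 11 > Barley 4 > Canola 3 > Maize 2.
Soy: +65 to 65 (cap) ; 80 left.
Sorghum: +50 to 50 (cap) ; 30 left.
Sunflower: +30 (room for 55) → 30. Pool exhausted.

30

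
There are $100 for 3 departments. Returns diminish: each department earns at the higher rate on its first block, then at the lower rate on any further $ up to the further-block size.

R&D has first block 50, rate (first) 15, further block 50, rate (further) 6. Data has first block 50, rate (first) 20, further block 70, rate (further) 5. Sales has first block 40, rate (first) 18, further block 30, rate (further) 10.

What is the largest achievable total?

Treat each block as its own option and order by rate: Data/tier1 20 > Sales/tier1 18 > R&D/tier1 15 > Sales/tier2 10 > R&D/tier2 6 > Data/tier2 5.
Fill Data tier1 block (50 at 20) → 50 left.
Fill Sales tier1 block (40 at 18) → 10 left.
10 remain; put them into R&D tier1 at 15.
Total = 20×50 + 18×40 + 15×10 = 1870.

1870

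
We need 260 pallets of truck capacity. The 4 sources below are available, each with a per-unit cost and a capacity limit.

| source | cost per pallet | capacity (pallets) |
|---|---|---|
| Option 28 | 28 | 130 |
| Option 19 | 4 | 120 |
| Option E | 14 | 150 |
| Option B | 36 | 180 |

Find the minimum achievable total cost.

Cheapest first:
Option 19 at 4: take all 120 pallets ; 140 still needed.
Option E (14): take the remaining 140 ; done.
Option 28, Option B: unused.
Cost = 120×4 + 140×14 = 2440.

2440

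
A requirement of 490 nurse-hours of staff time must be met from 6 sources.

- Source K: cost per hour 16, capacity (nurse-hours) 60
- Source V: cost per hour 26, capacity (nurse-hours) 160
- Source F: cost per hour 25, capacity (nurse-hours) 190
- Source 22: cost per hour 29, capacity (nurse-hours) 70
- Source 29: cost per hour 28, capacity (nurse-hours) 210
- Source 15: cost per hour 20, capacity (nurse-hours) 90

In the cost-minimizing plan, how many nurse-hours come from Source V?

Cheapest first:
Source K at 16: take all 60 nurse-hours → 430 still needed.
Source 15 at 20: take all 90 nurse-hours → 340 still needed.
Source F (25): use full 190 → 150 nurse-hours to go.
Source V at 26: take 150 of its 160 → requirement met.
Source 29, Source 22: unused.

150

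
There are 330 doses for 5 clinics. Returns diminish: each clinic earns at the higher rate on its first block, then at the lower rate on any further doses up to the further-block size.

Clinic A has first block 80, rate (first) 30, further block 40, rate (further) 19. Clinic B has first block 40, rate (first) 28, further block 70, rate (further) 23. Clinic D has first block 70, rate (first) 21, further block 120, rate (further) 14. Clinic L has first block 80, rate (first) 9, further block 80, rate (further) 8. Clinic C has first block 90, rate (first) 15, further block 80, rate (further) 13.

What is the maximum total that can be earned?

7810

Treat each block as its own option and order by rate: Clinic A/tier1 30 > Clinic B/tier1 28 > Clinic B/tier2 23 > Clinic D/tier1 21 > Clinic A/tier2 19 > Clinic C/tier1 15 > Clinic D/tier2 14 > Clinic C/tier2 13 > Clinic L/tier1 9 > Clinic L/tier2 8.
Clinic A/tier1 (30): +80 → 250 left.
Clinic B/tier1 (28): +40 → 210 left.
Fill Clinic B tier2 block (70 at 23) → 140 left.
Clinic D/tier1 (21): +70 → 70 left.
Fill Clinic A tier2 block (40 at 19) → 30 left.
30 remain; put them into Clinic C tier1 at 15.
Total = 30×80 + 28×40 + 23×70 + 21×70 + 19×40 + 15×30 = 7810.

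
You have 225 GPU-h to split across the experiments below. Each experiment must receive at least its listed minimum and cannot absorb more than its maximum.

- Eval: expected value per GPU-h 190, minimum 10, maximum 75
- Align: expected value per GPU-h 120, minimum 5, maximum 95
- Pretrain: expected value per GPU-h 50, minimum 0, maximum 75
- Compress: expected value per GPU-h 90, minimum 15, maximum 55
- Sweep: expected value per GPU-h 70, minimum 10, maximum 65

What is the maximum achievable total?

Meeting every minimum uses 10+5+0+15+10 = 40 GPU-h, leaving 185.
Rank by expected value per GPU-h: Eval 190 > Align 120 > Compress 90 > Sweep 70 > Pretrain 50.
Give Eval 65 more to hit its cap of 75 → 120 left.
Give Align 90 more to hit its cap of 95 → 30 left.
Compress has room for 40 more but only 30 remain, so it gets 45.
Total = 190×75 + 120×95 + 90×45 + 70×10 = 30400.

30400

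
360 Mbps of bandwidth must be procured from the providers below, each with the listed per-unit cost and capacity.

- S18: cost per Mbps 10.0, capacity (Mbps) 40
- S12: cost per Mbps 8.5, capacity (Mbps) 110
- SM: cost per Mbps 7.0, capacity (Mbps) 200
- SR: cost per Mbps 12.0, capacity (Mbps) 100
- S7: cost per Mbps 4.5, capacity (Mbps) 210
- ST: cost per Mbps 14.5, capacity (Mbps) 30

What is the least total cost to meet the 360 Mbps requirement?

1995

Fill from the cheapest provider first.
Take 210 from S7 at 4.5 — need 150 more.
SM at 7.0: take 150 of its 200 — requirement met.
S12, S18, SR, ST: unused.
Cost = 210×4.5 + 150×7.0 = 1995.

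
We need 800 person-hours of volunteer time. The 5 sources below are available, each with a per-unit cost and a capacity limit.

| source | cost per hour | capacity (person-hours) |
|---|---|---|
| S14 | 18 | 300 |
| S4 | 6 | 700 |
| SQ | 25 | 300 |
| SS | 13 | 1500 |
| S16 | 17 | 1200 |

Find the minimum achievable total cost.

5500

Use sources in increasing cost order.
S4 at 6: take all 700 person-hours — 100 still needed.
SS at 13: take 100 of its 1500 — requirement met.
S16, S14, SQ: unused.
Cost = 700×6 + 100×13 = 5500.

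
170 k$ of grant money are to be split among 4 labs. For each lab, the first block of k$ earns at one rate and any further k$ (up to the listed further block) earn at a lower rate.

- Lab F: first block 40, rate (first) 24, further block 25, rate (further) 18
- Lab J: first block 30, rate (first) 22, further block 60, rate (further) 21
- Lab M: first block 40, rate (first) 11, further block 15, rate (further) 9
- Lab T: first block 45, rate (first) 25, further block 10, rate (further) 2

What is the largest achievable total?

3900

Order all 8 blocks by rate: Lab T/first 25 > Lab F/first 24 > Lab J/first 22 > Lab J/second 21 > Lab F/second 18 > Lab M/first 11 > Lab M/second 9 > Lab T/second 2.
Fill Lab T first block (45 at 25) ; 125 left.
Fill Lab F first block (40 at 24) ; 85 left.
Lab J first at 22: fill all 30 ; 55 left.
55 remain; put them into Lab J second at 21.
Total = 25×45 + 24×40 + 22×30 + 21×55 = 3900.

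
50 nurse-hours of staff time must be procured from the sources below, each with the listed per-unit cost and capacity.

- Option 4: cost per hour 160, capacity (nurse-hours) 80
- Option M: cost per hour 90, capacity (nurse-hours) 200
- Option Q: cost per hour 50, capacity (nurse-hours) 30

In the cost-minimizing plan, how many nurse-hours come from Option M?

20

Use sources in increasing cost order.
Take 30 from Option Q at 50 → need 20 more.
Take 20 from Option M at 90 to finish.
Option 4: unused.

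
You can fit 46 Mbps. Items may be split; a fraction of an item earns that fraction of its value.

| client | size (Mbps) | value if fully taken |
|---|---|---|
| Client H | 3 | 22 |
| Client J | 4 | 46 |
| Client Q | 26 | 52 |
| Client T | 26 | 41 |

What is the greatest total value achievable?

140.5

Best value per unit of size first: Client J 46/4≈11.5, Client H 22/3≈7.33, Client Q 52/26≈2, Client T 41/26≈1.58.
Client J: take in full, 4 Mbps for value 46 — 42 left.
Take all of Client H (3 Mbps, value 22) — 39 Mbps left.
Client Q: take in full, 26 Mbps for value 52 — 13 left.
13 Mbps left: a 13/26 share of Client T gives 41×13/26 = 20.5.
Total value = 140.5.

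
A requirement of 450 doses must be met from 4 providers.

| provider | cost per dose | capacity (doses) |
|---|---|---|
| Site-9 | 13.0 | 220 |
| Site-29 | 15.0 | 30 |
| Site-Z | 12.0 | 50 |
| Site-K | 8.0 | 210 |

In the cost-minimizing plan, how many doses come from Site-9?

190

Use providers in increasing cost order.
Site-K at 8.0: take all 210 doses → 240 still needed.
Take 50 from Site-Z at 12.0 → need 190 more.
Site-9 (13.0): take the remaining 190 → done.
Site-29: unused.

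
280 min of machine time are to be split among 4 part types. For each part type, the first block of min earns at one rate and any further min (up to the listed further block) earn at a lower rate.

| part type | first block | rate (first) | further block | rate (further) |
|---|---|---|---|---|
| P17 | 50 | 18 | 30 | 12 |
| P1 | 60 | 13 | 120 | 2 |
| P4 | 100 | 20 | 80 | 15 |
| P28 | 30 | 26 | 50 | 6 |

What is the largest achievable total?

Rank every tier by rate: P28/T1 26 > P4/T1 20 > P17/T1 18 > P4/T2 15 > P1/T1 13 > P17/T2 12 > P28/T2 6 > P1/T2 2.
P28/T1 (26): +30 ; 250 left.
P4 T1 at 20: fill all 100 ; 150 left.
P17 T1 at 18: fill all 50 ; 100 left.
P4/T2 (15): +80 ; 20 left.
20 remain; put them into P1 T1 at 13.
Total = 26×30 + 20×100 + 18×50 + 15×80 + 13×20 = 5140.

5140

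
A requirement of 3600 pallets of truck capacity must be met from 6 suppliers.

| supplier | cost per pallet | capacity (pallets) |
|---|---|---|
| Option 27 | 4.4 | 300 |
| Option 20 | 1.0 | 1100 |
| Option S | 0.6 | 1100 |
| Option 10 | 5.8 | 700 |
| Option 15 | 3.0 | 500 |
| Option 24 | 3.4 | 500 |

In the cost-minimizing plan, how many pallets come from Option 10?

Fill from the cheapest supplier first.
Option S at 0.6: take all 1100 pallets → 2500 still needed.
Option 20 at 1.0: take all 1100 pallets → 1400 still needed.
Take 500 from Option 15 at 3.0 → need 900 more.
Option 24 (3.4): use full 500 → 400 pallets to go.
Option 27 at 4.4: take all 300 pallets → 100 still needed.
Option 10 at 5.8: take 100 of its 700 → requirement met.

100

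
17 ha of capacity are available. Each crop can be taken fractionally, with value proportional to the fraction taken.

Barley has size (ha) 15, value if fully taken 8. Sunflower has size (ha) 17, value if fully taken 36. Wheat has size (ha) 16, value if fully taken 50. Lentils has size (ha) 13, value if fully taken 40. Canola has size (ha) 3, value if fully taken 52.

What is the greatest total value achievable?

Sort by value density: Canola 52/3≈17.3, Wheat 50/16≈3.12, Lentils 40/13≈3.08, Sunflower 36/17≈2.12, Barley 8/15≈0.533.
Take all of Canola (3 ha, value 52) ; 14 ha left.
Only 14 ha remain; take 14/16 of Wheat for value 50×14/16 = 43.75.
Total value = 95.75.

95.75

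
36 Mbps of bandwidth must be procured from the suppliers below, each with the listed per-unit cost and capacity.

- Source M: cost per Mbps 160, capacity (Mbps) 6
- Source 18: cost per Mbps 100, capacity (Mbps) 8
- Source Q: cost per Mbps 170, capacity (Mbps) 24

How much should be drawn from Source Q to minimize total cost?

Cheapest first:
Source 18 (100): use full 8 → 28 Mbps to go.
Source M at 160: take all 6 Mbps → 22 still needed.
Source Q at 170: take 22 of its 24 → requirement met.

22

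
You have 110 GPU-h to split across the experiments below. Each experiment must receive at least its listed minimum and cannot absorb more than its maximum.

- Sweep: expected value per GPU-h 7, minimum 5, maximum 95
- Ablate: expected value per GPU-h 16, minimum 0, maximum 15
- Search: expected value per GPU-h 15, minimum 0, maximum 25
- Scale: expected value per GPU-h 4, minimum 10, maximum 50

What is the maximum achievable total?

Meeting every minimum uses 5+0+0+10 = 15 GPU-h, leaving 95.
Rank by expected value per GPU-h: Ablate 16 > Search 15 > Sweep 7 > Scale 4.
Give Ablate 15 more to hit its cap of 15 → 80 left.
Give Search 25 more to hit its cap of 25 → 55 left.
Sweep has room for 90 more but only 55 remain, so it gets 60.
Total = 7×60 + 16×15 + 15×25 + 4×10 = 1075.

1075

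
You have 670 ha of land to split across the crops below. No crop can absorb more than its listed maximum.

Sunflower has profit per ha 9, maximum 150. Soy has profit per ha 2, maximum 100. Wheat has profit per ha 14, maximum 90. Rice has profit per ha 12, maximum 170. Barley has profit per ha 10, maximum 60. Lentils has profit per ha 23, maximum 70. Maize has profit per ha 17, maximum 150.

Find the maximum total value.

9230

Rank by profit per ha: Lentils 23 > Maize 17 > Wheat 14 > Rice 12 > Barley 10 > Sunflower 9 > Soy 2.
Give Lentils 70 to hit its cap of 70 ; 600 left.
Give Maize 150 to hit its cap of 150 ; 450 left.
Wheat: +90 to 90 (cap) ; 360 left.
Give Rice 170 to hit its cap of 170 ; 190 left.
Barley: +60 to 60 (cap) ; 130 left.
Only 130 left; Sunflower takes them to reach 130.
Total = 9×130 + 14×90 + 12×170 + 10×60 + 23×70 + 17×150 = 9230.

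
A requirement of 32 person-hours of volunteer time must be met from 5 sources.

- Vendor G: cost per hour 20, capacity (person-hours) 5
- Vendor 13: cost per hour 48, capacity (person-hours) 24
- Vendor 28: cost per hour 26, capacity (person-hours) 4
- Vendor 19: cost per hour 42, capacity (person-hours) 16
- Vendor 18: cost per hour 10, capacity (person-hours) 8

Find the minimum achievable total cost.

Cheapest first:
Take 8 from Vendor 18 at 10 — need 24 more.
Take 5 from Vendor G at 20 — need 19 more.
Vendor 28 at 26: take all 4 person-hours — 15 still needed.
Take 15 from Vendor 19 at 42 to finish.
Vendor 13: unused.
Cost = 8×10 + 5×20 + 4×26 + 15×42 = 914.

914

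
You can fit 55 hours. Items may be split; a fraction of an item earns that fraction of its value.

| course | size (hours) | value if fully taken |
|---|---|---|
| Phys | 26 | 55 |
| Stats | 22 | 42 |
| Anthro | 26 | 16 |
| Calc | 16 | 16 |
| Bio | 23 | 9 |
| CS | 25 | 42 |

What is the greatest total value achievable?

108.76

Rank by value-to-size ratio: Phys 55/26≈2.12, Stats 42/22≈1.91, CS 42/25≈1.68, Calc 16/16≈1, Anthro 16/26≈0.615, Bio 9/23≈0.391.
All 26 hours of Phys fit (value 55) — 29 remain.
All 22 hours of Stats fit (value 42) — 7 remain.
Only 7 hours remain; take 7/25 of CS for value 42×7/25 = 11.76.
Total value = 108.76.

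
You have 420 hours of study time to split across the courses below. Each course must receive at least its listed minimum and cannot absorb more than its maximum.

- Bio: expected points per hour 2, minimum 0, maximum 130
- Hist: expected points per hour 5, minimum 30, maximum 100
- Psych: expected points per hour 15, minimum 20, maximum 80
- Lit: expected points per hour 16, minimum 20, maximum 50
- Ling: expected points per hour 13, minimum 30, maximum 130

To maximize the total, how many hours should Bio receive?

Meeting every minimum uses 0+30+20+20+30 = 100 hours, leaving 320.
Highest expected points per hour first: Lit 16 > Psych 15 > Ling 13 > Hist 5 > Bio 2.
Lit takes 30 more to reach its cap of 50 ; 290 left.
Psych: +60 to 80 (cap) ; 230 left.
Ling: +100 to 130 (cap) ; 130 left.
Hist takes 70 more to reach its cap of 100 ; 60 left.
Only 60 left; Bio takes them to reach 60.

60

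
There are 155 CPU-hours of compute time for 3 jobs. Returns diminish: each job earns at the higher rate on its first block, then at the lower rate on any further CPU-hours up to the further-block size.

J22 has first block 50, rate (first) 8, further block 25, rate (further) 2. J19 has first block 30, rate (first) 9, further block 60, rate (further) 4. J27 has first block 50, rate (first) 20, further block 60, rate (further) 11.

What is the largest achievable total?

2050

Order all 6 blocks by rate: J27/T1 20 > J27/T2 11 > J19/T1 9 > J22/T1 8 > J19/T2 4 > J22/T2 2.
J27 T1 at 20: fill all 50 ; 105 left.
Fill J27 T2 block (60 at 11) ; 45 left.
Fill J19 T1 block (30 at 9) ; 15 left.
J22/T1: +15 of 50 at 8; pool empty.
Total = 20×50 + 11×60 + 9×30 + 8×15 = 2050.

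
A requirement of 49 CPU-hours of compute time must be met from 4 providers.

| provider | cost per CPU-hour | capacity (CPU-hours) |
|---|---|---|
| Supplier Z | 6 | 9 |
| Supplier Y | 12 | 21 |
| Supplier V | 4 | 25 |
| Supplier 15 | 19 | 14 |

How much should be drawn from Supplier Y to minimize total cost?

Cheapest first:
Supplier V (4): use full 25 — 24 CPU-hours to go.
Supplier Z at 6: take all 9 CPU-hours — 15 still needed.
Take 15 from Supplier Y at 12 to finish.
Supplier 15: unused.

15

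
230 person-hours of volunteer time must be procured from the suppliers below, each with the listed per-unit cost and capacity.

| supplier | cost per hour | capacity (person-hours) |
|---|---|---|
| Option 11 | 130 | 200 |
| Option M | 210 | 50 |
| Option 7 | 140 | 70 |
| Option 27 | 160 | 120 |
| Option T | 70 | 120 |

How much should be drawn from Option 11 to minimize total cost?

110

Use suppliers in increasing cost order.
Option T (70): use full 120 — 110 person-hours to go.
Option 11 (130): take the remaining 110 — done.
Option 7, Option 27, Option M: unused.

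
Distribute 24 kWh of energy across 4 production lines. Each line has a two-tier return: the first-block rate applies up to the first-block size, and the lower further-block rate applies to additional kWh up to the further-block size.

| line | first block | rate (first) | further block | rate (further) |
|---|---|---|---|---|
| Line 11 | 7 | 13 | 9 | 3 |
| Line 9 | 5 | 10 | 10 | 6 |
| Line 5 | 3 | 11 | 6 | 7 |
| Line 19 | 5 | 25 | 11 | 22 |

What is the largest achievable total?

469

Treat each block as its own option and order by rate: Line 19/tier1 25 > Line 19/tier2 22 > Line 11/tier1 13 > Line 5/tier1 11 > Line 9/tier1 10 > Line 5/tier2 7 > Line 9/tier2 6 > Line 11/tier2 3.
Fill Line 19 tier1 block (5 at 25) — 19 left.
Line 19/tier2 (22): +11 — 8 left.
Line 11 tier1 at 13: fill all 7 — 1 left.
Line 5/tier1: +1 of 3 at 11; pool empty.
Total = 25×5 + 22×11 + 13×7 + 11×1 = 469.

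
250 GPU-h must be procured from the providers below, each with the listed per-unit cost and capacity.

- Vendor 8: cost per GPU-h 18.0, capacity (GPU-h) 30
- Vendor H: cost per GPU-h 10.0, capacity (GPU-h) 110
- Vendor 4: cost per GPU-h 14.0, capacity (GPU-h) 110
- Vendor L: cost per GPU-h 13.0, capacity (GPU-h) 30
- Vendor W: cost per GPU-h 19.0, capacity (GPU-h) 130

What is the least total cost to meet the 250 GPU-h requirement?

Fill from the cheapest provider first.
Vendor H (10.0): use full 110 ; 140 GPU-h to go.
Vendor L (13.0): use full 30 ; 110 GPU-h to go.
Vendor 4 (14.0): use full 110 ; 0 GPU-h to go.
Vendor 8, Vendor W: unused.
Cost = 110×10.0 + 30×13.0 + 110×14.0 = 3030.

3030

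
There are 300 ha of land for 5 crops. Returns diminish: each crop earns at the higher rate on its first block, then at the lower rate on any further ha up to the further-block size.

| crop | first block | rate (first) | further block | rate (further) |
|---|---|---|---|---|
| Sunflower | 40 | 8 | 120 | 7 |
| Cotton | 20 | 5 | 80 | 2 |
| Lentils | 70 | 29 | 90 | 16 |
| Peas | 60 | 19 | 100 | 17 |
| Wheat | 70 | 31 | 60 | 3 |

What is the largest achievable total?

Order all 10 blocks by rate: Wheat/first 31 > Lentils/first 29 > Peas/first 19 > Peas/second 17 > Lentils/second 16 > Sunflower/first 8 > Sunflower/second 7 > Cotton/first 5 > Wheat/second 3 > Cotton/second 2.
Fill Wheat first block (70 at 31) ; 230 left.
Fill Lentils first block (70 at 29) ; 160 left.
Peas/first (19): +60 ; 100 left.
Fill Peas second block (100 at 17) ; 0 left.
Total = 31×70 + 29×70 + 19×60 + 17×100 = 7040.

7040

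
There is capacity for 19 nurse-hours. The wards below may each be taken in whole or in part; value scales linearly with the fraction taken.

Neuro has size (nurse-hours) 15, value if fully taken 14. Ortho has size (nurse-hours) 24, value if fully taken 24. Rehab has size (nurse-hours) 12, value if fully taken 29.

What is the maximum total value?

Sort by value density: Rehab 29/12≈2.42, Ortho 24/24≈1, Neuro 14/15≈0.933.
Rehab: take in full, 12 nurse-hours for value 29 — 7 left.
Only 7 nurse-hours remain; take 7/24 of Ortho for value 24×7/24 = 7.
Total value = 36.

36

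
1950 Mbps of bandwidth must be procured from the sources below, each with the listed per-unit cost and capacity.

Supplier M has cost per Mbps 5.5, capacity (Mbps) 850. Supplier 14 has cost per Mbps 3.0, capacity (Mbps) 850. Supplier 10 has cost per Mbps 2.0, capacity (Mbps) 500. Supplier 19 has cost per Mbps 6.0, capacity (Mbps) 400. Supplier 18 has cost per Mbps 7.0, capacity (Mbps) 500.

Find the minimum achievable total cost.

Cheapest first:
Supplier 10 at 2.0: take all 500 Mbps — 1450 still needed.
Supplier 14 (3.0): use full 850 — 600 Mbps to go.
Supplier M (5.5): take the remaining 600 — done.
Supplier 19, Supplier 18: unused.
Cost = 500×2.0 + 850×3.0 + 600×5.5 = 6850.

6850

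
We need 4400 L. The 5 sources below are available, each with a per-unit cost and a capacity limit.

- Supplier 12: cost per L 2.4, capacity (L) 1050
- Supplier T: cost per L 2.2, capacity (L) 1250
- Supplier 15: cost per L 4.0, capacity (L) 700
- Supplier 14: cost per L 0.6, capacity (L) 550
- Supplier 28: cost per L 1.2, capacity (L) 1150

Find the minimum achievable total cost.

Cheapest first:
Supplier 14 at 0.6: take all 550 L — 3850 still needed.
Take 1150 from Supplier 28 at 1.2 — need 2700 more.
Supplier T (2.2): use full 1250 — 1450 L to go.
Take 1050 from Supplier 12 at 2.4 — need 400 more.
Take 400 from Supplier 15 at 4.0 to finish.
Cost = 550×0.6 + 1150×1.2 + 1250×2.2 + 1050×2.4 + 400×4.0 = 8580.

8580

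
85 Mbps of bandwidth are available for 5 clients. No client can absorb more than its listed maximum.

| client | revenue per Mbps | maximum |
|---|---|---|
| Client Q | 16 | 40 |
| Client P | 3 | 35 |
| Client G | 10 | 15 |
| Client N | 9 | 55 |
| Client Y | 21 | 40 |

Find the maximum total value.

1530

Highest revenue per Mbps first: Client Y 21 > Client Q 16 > Client G 10 > Client N 9 > Client P 3.
Client Y takes 40 to reach its cap of 40 → 45 left.
Give Client Q 40 to hit its cap of 40 → 5 left.
Client G: +5 (room for 15) → 5. Pool exhausted.
Total = 16×40 + 10×5 + 21×40 = 1530.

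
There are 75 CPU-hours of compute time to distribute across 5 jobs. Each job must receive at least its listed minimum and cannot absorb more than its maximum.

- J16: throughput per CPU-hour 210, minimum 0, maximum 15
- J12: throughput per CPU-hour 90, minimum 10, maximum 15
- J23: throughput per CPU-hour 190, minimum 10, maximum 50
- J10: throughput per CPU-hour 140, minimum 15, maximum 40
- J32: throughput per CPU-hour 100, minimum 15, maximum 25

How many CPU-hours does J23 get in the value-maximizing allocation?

20

Meeting every minimum uses 0+10+10+15+15 = 50 CPU-hours, leaving 25.
Rank by throughput per CPU-hour: J16 210 > J23 190 > J10 140 > J32 100 > J12 90.
Give J16 15 more to hit its cap of 15 → 10 left.
J23 has room for 40 more but only 10 remain, so it gets 20.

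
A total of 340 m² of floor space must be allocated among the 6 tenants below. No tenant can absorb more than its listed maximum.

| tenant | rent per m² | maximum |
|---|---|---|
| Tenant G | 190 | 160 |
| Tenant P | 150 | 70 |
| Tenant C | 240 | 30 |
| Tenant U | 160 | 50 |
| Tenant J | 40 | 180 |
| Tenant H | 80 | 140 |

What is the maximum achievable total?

Highest rent per m² first: Tenant C 240 > Tenant G 190 > Tenant U 160 > Tenant P 150 > Tenant H 80 > Tenant J 40.
Tenant C: +30 to 30 (cap) — 310 left.
Tenant G: +160 to 160 (cap) — 150 left.
Give Tenant U 50 to hit its cap of 50 — 100 left.
Tenant P: +70 to 70 (cap) — 30 left.
Tenant H: +30 (room for 140) → 30. Pool exhausted.
Total = 190×160 + 150×70 + 240×30 + 160×50 + 80×30 = 58500.

58500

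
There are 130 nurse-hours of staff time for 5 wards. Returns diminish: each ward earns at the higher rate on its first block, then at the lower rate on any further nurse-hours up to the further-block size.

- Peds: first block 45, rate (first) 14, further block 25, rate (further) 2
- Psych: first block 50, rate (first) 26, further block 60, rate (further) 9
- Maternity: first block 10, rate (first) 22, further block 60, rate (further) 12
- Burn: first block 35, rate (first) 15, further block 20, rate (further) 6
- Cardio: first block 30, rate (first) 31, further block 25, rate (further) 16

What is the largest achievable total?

3075

Order all 10 blocks by rate: Cardio/first 31 > Psych/first 26 > Maternity/first 22 > Cardio/second 16 > Burn/first 15 > Peds/first 14 > Maternity/second 12 > Psych/second 9 > Burn/second 6 > Peds/second 2.
Fill Cardio first block (30 at 31) → 100 left.
Psych first at 26: fill all 50 → 50 left.
Fill Maternity first block (10 at 22) → 40 left.
Cardio/second (16): +25 → 15 left.
15 remain; put them into Burn first at 15.
Total = 31×30 + 26×50 + 22×10 + 16×25 + 15×15 = 3075.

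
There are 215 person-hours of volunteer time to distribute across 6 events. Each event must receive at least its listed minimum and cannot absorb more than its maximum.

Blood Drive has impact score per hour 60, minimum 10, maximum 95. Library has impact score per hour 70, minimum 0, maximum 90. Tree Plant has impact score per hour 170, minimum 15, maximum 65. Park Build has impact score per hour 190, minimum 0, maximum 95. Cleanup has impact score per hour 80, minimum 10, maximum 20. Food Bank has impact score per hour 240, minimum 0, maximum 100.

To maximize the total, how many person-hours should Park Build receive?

Meeting every minimum uses 10+0+15+0+10+0 = 35 person-hours, leaving 180.
Highest impact score per hour first: Food Bank 240 > Park Build 190 > Tree Plant 170 > Cleanup 80 > Library 70 > Blood Drive 60.
Food Bank: +100 to 100 (cap) ; 80 left.
Only 80 left; Park Build takes them to reach 80.

80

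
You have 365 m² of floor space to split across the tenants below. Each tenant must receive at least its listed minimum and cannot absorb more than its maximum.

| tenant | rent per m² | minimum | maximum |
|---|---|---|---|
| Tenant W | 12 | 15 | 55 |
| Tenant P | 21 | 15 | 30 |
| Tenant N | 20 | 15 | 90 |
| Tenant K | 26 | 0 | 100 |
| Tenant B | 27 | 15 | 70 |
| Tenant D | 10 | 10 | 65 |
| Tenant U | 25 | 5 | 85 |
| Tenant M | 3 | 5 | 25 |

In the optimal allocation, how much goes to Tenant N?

50

Meeting every minimum uses 15+15+15+0+15+10+5+5 = 80 m², leaving 285.
Highest rent per m² first: Tenant B 27 > Tenant K 26 > Tenant U 25 > Tenant P 21 > Tenant N 20 > Tenant W 12 > Tenant D 10 > Tenant M 3.
Tenant B takes 55 more to reach its cap of 70 ; 230 left.
Give Tenant K 100 more to hit its cap of 100 ; 130 left.
Tenant U: +80 to 85 (cap) ; 50 left.
Tenant P takes 15 more to reach its cap of 30 ; 35 left.
Tenant N has room for 75 more but only 35 remain, so it gets 50.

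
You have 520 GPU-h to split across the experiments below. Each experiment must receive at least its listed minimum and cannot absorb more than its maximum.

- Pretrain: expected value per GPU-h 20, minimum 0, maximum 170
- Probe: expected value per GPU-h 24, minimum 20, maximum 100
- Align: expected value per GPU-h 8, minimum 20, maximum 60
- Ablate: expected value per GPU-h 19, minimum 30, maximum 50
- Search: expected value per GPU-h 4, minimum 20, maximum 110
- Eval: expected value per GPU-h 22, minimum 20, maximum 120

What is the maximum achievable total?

9950

Meeting every minimum uses 0+20+20+30+20+20 = 110 GPU-h, leaving 410.
Order the experiments by expected value per GPU-h: Probe 24 > Eval 22 > Pretrain 20 > Ablate 19 > Align 8 > Search 4.
Probe takes 80 more to reach its cap of 100 ; 330 left.
Eval: +100 to 120 (cap) ; 230 left.
Give Pretrain 170 more to hit its cap of 170 ; 60 left.
Ablate: +20 to 50 (cap) ; 40 left.
Align takes 40 more to reach its cap of 60 ; 0 left.
Total = 20×170 + 24×100 + 8×60 + 19×50 + 4×20 + 22×120 = 9950.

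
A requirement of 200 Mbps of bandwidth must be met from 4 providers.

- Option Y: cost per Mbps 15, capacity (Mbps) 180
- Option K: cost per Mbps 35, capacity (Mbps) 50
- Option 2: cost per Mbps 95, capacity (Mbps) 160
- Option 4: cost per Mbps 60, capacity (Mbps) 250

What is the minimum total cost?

3400

Use providers in increasing cost order.
Option Y at 15: take all 180 Mbps → 20 still needed.
Option K (35): take the remaining 20 → done.
Option 4, Option 2: unused.
Cost = 180×15 + 20×35 = 3400.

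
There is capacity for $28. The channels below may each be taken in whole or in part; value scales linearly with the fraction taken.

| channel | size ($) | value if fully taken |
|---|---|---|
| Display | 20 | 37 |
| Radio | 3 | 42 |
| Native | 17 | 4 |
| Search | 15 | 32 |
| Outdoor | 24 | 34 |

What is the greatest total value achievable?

92.5

Sort by value density: Radio 42/3≈14, Search 32/15≈2.13, Display 37/20≈1.85, Outdoor 34/24≈1.42, Native 4/17≈0.235.
All 3 $ of Radio fit (value 42) → 25 remain.
Take all of Search (15 $, value 32) → 10 $ left.
Fill the last 10 $ with part of Display: 10/20 of it earns 18.5.
Total value = 92.5.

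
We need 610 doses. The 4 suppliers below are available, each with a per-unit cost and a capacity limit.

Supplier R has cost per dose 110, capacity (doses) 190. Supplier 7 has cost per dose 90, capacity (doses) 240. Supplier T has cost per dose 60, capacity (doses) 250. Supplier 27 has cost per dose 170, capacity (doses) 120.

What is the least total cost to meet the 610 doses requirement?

49800

Fill from the cheapest supplier first.
Supplier T at 60: take all 250 doses → 360 still needed.
Take 240 from Supplier 7 at 90 → need 120 more.
Take 120 from Supplier R at 110 to finish.
Supplier 27: unused.
Cost = 250×60 + 240×90 + 120×110 = 49800.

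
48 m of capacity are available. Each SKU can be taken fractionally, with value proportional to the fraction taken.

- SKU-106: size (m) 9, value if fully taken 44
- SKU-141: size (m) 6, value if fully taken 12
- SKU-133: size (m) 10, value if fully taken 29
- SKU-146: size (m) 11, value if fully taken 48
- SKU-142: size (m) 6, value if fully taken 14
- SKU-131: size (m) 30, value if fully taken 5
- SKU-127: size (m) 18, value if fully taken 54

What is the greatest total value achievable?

Sort by value density: SKU-106 44/9≈4.89, SKU-146 48/11≈4.36, SKU-127 54/18≈3, SKU-133 29/10≈2.9, SKU-142 14/6≈2.33, SKU-141 12/6≈2, SKU-131 5/30≈0.167.
All 9 m of SKU-106 fit (value 44) — 39 remain.
SKU-146: take in full, 11 m for value 48 — 28 left.
All 18 m of SKU-127 fit (value 54) — 10 remain.
All 10 m of SKU-133 fit (value 29) — 0 remain.
Total value = 175.

175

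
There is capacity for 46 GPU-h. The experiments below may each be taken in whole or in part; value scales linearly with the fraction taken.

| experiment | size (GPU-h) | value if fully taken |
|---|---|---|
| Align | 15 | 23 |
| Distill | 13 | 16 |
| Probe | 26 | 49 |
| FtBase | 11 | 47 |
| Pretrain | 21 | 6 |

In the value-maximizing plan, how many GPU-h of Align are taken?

Best value per unit of size first: FtBase 47/11≈4.27, Probe 49/26≈1.88, Align 23/15≈1.53, Distill 16/13≈1.23, Pretrain 6/21≈0.286.
Take all of FtBase (11 GPU-h, value 47) ; 35 GPU-h left.
All 26 GPU-h of Probe fit (value 49) ; 9 remain.
Fill the last 9 GPU-h with part of Align: 9/15 of it earns 13.8.

9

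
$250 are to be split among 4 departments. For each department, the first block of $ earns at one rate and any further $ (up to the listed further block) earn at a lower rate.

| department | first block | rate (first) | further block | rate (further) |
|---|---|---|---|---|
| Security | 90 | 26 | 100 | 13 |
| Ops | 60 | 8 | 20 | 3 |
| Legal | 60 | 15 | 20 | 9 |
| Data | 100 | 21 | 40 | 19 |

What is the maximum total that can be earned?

Rank every tier by rate: Security/tier1 26 > Data/tier1 21 > Data/tier2 19 > Legal/tier1 15 > Security/tier2 13 > Legal/tier2 9 > Ops/tier1 8 > Ops/tier2 3.
Security tier1 at 26: fill all 90 ; 160 left.
Data tier1 at 21: fill all 100 ; 60 left.
Data/tier2 (19): +40 ; 20 left.
Legal tier1 at 15: only 20 left, fill 20.
Total = 26×90 + 21×100 + 19×40 + 15×20 = 5500.

5500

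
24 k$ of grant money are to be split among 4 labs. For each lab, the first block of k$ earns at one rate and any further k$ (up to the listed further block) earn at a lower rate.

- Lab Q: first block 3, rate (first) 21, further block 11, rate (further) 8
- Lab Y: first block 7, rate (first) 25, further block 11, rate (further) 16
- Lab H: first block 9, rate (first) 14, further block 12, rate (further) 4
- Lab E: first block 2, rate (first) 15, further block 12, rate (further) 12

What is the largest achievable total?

Order all 8 blocks by rate: Lab Y/first 25 > Lab Q/first 21 > Lab Y/second 16 > Lab E/first 15 > Lab H/first 14 > Lab E/second 12 > Lab Q/second 8 > Lab H/second 4.
Lab Y first at 25: fill all 7 → 17 left.
Lab Q first at 21: fill all 3 → 14 left.
Lab Y second at 16: fill all 11 → 3 left.
Lab E first at 15: fill all 2 → 1 left.
Lab H/first: +1 of 9 at 14; pool empty.
Total = 25×7 + 21×3 + 16×11 + 15×2 + 14×1 = 458.

458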